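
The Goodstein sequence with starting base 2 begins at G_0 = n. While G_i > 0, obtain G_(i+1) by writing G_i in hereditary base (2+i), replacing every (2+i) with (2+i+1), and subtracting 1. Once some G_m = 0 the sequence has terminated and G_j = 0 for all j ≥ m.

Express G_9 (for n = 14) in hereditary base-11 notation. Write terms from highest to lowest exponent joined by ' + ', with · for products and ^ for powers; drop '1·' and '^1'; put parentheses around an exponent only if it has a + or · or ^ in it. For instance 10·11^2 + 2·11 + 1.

G_0 = 14. HB_2(14) = 2^(2 + 1) + 2^2 + 2. Bump = 111. G_1 = 110.
G_1 = 110. HB_3(110) = 3^(3 + 1) + 3^3 + 2. Bump = 1282. G_2 = 1281.
G_2 = 1281. HB_4(1281) = 4^(4 + 1) + 4^4 + 1. Bump = 18751. G_3 = 18750.
G_3 = 18750. HB_5(18750) = 5^(5 + 1) + 5^5. Bump = 326592. G_4 = 326591.
G_4 = 326591. HB_6(326591) = 6^(6 + 1) + 5·6^5 + 5·6^4 + 5·6^3 + 5·6^2 + 5·6 + 5. Bump = 5862841. G_5 = 5862840.
G_5 = 5862840. HB_7(5862840) = 7^(7 + 1) + 5·7^5 + 5·7^4 + 5·7^3 + 5·7^2 + 5·7 + 4. Bump = 134404972. G_6 = 134404971.
G_6 = 134404971. HB_8(134404971) = 8^(8 + 1) + 5·8^5 + 5·8^4 + 5·8^3 + 5·8^2 + 5·8 + 3. Bump = 3487116549. G_7 = 3487116548.
G_7 = 3487116548. HB_9(3487116548) = 9^(9 + 1) + 5·9^5 + 5·9^4 + 5·9^3 + 5·9^2 + 5·9 + 2. Bump = 100000555552. G_8 = 100000555551.
G_8 = 100000555551. HB_10(100000555551) = 10^(10 + 1) + 5·10^5 + 5·10^4 + 5·10^3 + 5·10^2 + 5·10 + 1. Bump = 3138429262497. G_9 = 3138429262496.

11^(11 + 1) + 5·11^5 + 5·11^4 + 5·11^3 + 5·11^2 + 5·11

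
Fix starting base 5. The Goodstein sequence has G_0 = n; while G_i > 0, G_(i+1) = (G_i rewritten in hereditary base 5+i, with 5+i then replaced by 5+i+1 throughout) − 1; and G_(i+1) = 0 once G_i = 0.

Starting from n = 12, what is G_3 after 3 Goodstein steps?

15

G_0 = 12. HB_5(12) = 2·5 + 2. Bump = 14. G_1 = 13.
G_1 = 13. HB_6(13) = 2·6 + 1. Bump = 15. G_2 = 14.
G_2 = 14. HB_7(14) = 2·7. Bump = 16. G_3 = 15.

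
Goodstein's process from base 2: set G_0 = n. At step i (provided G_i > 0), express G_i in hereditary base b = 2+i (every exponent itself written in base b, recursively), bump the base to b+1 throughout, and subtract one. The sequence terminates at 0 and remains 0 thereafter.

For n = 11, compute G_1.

base 2: 11 = 2^(2 + 1) + 2 + 1; at 3: 3^(3 + 1) + 3 + 1 = 85; next = 84
base 3: 84 = 3^(3 + 1) + 3; at 4: 4^(4 + 1) + 4 = 1028; next = 1027

84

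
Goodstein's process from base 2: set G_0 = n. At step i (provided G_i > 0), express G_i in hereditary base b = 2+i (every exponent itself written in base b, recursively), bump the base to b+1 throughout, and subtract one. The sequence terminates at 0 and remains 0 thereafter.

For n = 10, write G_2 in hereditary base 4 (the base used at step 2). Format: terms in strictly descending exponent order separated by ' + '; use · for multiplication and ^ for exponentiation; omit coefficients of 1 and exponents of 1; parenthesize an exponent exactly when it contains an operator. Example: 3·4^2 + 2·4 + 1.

4^(4 + 1) + 1

10 —HB2→ 2^(2 + 1) + 2 —bump→ 3^(3 + 1) + 3 = 84 —(−1)→ 83
83 —HB3→ 3^(3 + 1) + 2 —bump→ 4^(4 + 1) + 2 = 1026 —(−1)→ 1025
1025 —HB4→ 4^(4 + 1) + 1 —bump→ 5^(5 + 1) + 1 = 15626 —(−1)→ 15625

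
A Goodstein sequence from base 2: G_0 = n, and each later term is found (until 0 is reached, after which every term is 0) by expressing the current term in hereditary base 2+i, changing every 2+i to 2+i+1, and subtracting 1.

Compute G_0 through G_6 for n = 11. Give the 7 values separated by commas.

11, 84, 1027, 15627, 279937, 5764801, 134217727

G_0=11  [base 2] 2^(2 + 1) + 2 + 1  →[2↦3]→  3^(3 + 1) + 3 + 1 = 85  −1 ⇒ G_1=84
G_1=84  [base 3] 3^(3 + 1) + 3  →[3↦4]→  4^(4 + 1) + 4 = 1028  −1 ⇒ G_2=1027
G_2=1027  [base 4] 4^(4 + 1) + 3  →[4↦5]→  5^(5 + 1) + 3 = 15628  −1 ⇒ G_3=15627
G_3=15627  [base 5] 5^(5 + 1) + 2  →[5↦6]→  6^(6 + 1) + 2 = 279938  −1 ⇒ G_4=279937
G_4=279937  [base 6] 6^(6 + 1) + 1  →[6↦7]→  7^(7 + 1) + 1 = 5764802  −1 ⇒ G_5=5764801
G_5=5764801  [base 7] 7^(7 + 1)  →[7↦8]→  8^(8 + 1) = 134217728  −1 ⇒ G_6=134217727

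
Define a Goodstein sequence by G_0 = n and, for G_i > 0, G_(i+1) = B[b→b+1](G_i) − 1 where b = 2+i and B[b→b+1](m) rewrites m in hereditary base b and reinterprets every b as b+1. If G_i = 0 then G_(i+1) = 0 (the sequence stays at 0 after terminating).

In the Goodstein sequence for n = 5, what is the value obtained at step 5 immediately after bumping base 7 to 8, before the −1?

G_0=5  [base 2] 2^2 + 1  →[2↦3]→  3^3 + 1 = 28  −1 ⇒ G_1=27
G_1=27  [base 3] 3^3  →[3↦4]→  4^4 = 256  −1 ⇒ G_2=255
G_2=255  [base 4] 3·4^3 + 3·4^2 + 3·4 + 3  →[4↦5]→  3·5^3 + 3·5^2 + 3·5 + 3 = 468  −1 ⇒ G_3=467
G_3=467  [base 5] 3·5^3 + 3·5^2 + 3·5 + 2  →[5↦6]→  3·6^3 + 3·6^2 + 3·6 + 2 = 776  −1 ⇒ G_4=775
G_4=775  [base 6] 3·6^3 + 3·6^2 + 3·6 + 1  →[6↦7]→  3·7^3 + 3·7^2 + 3·7 + 1 = 1198  −1 ⇒ G_5=1197
G_5=1197  [base 7] 3·7^3 + 3·7^2 + 3·7  →[7↦8]→  3·8^3 + 3·8^2 + 3·8 = 1752  −1 ⇒ G_6=1751

1752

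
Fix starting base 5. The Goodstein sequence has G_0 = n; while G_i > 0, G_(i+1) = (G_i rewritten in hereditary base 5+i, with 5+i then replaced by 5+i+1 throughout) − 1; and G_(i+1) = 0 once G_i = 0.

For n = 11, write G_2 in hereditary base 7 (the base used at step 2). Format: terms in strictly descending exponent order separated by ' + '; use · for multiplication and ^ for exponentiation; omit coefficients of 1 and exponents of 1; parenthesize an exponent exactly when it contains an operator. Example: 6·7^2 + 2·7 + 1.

7 + 6

base 5: 11 = 2·5 + 1; at 6: 2·6 + 1 = 13; next = 12
base 6: 12 = 2·6; at 7: 2·7 = 14; next = 13
base 7: 13 = 7 + 6; at 8: 8 + 6 = 14; next = 13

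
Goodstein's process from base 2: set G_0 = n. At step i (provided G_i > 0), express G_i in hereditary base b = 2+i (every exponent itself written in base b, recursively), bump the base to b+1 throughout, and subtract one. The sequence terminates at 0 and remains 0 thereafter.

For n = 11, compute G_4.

step 0: 11 = 2^(2 + 1) + 2 + 1; sub 3 for 2: 3^(3 + 1) + 3 + 1; = 85; G_1 = 85−1 = 84
step 1: 84 = 3^(3 + 1) + 3; sub 4 for 3: 4^(4 + 1) + 4; = 1028; G_2 = 1028−1 = 1027
step 2: 1027 = 4^(4 + 1) + 3; sub 5 for 4: 5^(5 + 1) + 3; = 15628; G_3 = 15628−1 = 15627
step 3: 15627 = 5^(5 + 1) + 2; sub 6 for 5: 6^(6 + 1) + 2; = 279938; G_4 = 279938−1 = 279937
step 4: 279937 = 6^(6 + 1) + 1; sub 7 for 6: 7^(7 + 1) + 1; = 5764802; G_5 = 5764802−1 = 5764801

279937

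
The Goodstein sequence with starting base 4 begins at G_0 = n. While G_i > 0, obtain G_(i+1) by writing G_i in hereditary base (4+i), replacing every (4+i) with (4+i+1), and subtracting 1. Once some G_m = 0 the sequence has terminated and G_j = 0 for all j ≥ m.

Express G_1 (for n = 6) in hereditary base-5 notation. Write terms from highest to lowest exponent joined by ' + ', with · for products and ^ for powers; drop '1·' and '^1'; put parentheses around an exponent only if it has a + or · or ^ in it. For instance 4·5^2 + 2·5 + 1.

step 0: 6 = 4 + 2; sub 5 for 4: 5 + 2; = 7; G_1 = 7−1 = 6
step 1: 6 = 5 + 1; sub 6 for 5: 6 + 1; = 7; G_2 = 7−1 = 6

5 + 1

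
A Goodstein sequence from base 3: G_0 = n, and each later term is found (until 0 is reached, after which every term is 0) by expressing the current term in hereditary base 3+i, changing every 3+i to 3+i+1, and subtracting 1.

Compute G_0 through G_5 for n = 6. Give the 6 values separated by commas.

G_0=6  [base 3] 2·3  →[3↦4]→  2·4 = 8  −1 ⇒ G_1=7
G_1=7  [base 4] 4 + 3  →[4↦5]→  5 + 3 = 8  −1 ⇒ G_2=7
G_2=7  [base 5] 5 + 2  →[5↦6]→  6 + 2 = 8  −1 ⇒ G_3=7
G_3=7  [base 6] 6 + 1  →[6↦7]→  7 + 1 = 8  −1 ⇒ G_4=7
G_4=7  [base 7] 7  →[7↦8]→  8 = 8  −1 ⇒ G_5=7

6, 7, 7, 7, 7, 7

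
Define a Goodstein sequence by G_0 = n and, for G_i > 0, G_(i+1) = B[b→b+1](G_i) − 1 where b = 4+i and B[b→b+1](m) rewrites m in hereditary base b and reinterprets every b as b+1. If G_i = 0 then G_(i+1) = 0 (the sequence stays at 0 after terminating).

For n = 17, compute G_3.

39

G_0=17  [base 4] 4^2 + 1  →[4↦5]→  5^2 + 1 = 26  −1 ⇒ G_1=25
G_1=25  [base 5] 5^2  →[5↦6]→  6^2 = 36  −1 ⇒ G_2=35
G_2=35  [base 6] 5·6 + 5  →[6↦7]→  5·7 + 5 = 40  −1 ⇒ G_3=39
G_3=39  [base 7] 5·7 + 4  →[7↦8]→  5·8 + 4 = 44  −1 ⇒ G_4=43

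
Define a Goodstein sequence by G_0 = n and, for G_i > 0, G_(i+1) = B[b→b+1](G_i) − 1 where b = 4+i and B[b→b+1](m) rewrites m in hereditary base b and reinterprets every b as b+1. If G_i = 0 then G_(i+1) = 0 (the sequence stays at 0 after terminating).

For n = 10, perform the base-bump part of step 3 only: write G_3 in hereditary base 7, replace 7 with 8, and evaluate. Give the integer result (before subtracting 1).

10 —HB4→ 2·4 + 2 —bump→ 2·5 + 2 = 12 —(−1)→ 11
11 —HB5→ 2·5 + 1 —bump→ 2·6 + 1 = 13 —(−1)→ 12
12 —HB6→ 2·6 —bump→ 2·7 = 14 —(−1)→ 13

14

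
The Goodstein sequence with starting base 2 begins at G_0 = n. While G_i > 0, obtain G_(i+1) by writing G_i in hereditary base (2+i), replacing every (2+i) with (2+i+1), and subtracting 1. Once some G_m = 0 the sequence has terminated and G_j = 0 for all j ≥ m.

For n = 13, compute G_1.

(0) 13|_2 = 2^(2 + 1) + 2^2 + 1 ↦ 3^(3 + 1) + 3^3 + 1|_3 = 109 ⇒ 108
(1) 108|_3 = 3^(3 + 1) + 3^3 ↦ 4^(4 + 1) + 4^4|_4 = 1280 ⇒ 1279

108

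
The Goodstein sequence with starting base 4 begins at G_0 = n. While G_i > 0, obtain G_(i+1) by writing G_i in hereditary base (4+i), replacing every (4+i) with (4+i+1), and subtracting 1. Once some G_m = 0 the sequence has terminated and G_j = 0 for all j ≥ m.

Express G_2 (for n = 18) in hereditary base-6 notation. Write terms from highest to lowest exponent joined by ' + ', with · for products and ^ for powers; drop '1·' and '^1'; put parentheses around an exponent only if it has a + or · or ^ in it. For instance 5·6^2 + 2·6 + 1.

[0] 18 ≡ 4^2 + 2 (base 4). Lift 5: 27. −1: 26.
[1] 26 ≡ 5^2 + 1 (base 5). Lift 6: 37. −1: 36.
[2] 36 ≡ 6^2 (base 6). Lift 7: 49. −1: 48.

6^2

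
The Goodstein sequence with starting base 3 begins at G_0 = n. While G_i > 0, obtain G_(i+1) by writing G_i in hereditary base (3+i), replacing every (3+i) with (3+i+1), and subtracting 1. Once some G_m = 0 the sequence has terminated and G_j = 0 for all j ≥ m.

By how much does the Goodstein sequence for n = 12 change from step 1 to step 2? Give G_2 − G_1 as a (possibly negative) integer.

G_0 = 12. HB_3(12) = 3^2 + 3. Bump = 20. G_1 = 19.
G_1 = 19. HB_4(19) = 4^2 + 3. Bump = 28. G_2 = 27.

8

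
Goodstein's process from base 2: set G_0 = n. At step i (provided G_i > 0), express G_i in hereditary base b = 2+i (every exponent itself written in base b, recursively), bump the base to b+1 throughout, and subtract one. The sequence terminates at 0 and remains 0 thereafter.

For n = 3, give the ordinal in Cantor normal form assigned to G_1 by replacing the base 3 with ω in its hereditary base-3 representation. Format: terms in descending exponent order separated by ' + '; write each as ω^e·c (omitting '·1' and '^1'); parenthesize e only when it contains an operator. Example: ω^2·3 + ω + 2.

ω

3 —HB2→ 2 + 1 —bump→ 3 + 1 = 4 —(−1)→ 3
3 —HB3→ 3 —bump→ 4 = 4 —(−1)→ 3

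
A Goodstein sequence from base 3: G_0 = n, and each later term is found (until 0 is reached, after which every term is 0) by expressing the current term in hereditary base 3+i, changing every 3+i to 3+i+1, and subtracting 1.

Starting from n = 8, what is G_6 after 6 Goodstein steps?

11

(0) 8|_3 = 2·3 + 2 ↦ 2·4 + 2|_4 = 10 ⇒ 9
(1) 9|_4 = 2·4 + 1 ↦ 2·5 + 1|_5 = 11 ⇒ 10
(2) 10|_5 = 2·5 ↦ 2·6|_6 = 12 ⇒ 11
(3) 11|_6 = 6 + 5 ↦ 7 + 5|_7 = 12 ⇒ 11
(4) 11|_7 = 7 + 4 ↦ 8 + 4|_8 = 12 ⇒ 11
(5) 11|_8 = 8 + 3 ↦ 9 + 3|_9 = 12 ⇒ 11
(6) 11|_9 = 9 + 2 ↦ 10 + 2|_10 = 12 ⇒ 11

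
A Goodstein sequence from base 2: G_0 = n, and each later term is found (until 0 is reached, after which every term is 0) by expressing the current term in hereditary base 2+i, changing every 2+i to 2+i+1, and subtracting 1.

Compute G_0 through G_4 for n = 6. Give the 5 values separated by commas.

6, 29, 257, 3125, 46655

base 2: 6 = 2^2 + 2; at 3: 3^3 + 3 = 30; next = 29
base 3: 29 = 3^3 + 2; at 4: 4^4 + 2 = 258; next = 257
base 4: 257 = 4^4 + 1; at 5: 5^5 + 1 = 3126; next = 3125
base 5: 3125 = 5^5; at 6: 6^6 = 46656; next = 46655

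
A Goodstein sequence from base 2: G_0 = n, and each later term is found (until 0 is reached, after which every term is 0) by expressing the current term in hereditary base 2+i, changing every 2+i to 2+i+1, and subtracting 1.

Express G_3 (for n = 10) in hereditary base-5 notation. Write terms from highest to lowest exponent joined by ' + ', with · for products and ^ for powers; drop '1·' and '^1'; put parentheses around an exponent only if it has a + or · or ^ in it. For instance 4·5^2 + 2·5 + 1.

base 2: 10 = 2^(2 + 1) + 2; at 3: 3^(3 + 1) + 3 = 84; next = 83
base 3: 83 = 3^(3 + 1) + 2; at 4: 4^(4 + 1) + 2 = 1026; next = 1025
base 4: 1025 = 4^(4 + 1) + 1; at 5: 5^(5 + 1) + 1 = 15626; next = 15625
base 5: 15625 = 5^(5 + 1); at 6: 6^(6 + 1) = 279936; next = 279935

5^(5 + 1)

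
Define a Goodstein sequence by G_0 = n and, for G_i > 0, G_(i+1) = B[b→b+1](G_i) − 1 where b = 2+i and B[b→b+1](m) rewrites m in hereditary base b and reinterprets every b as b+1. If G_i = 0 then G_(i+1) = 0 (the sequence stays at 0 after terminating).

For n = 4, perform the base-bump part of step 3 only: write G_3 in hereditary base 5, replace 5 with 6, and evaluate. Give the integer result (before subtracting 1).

84

i=0: 4 = 2^2 (b=2); 2→3: 3^3 = 27; 27−1 = 26
i=1: 26 = 2·3^2 + 2·3 + 2 (b=3); 3→4: 2·4^2 + 2·4 + 2 = 42; 42−1 = 41
i=2: 41 = 2·4^2 + 2·4 + 1 (b=4); 4→5: 2·5^2 + 2·5 + 1 = 61; 61−1 = 60
i=3: 60 = 2·5^2 + 2·5 (b=5); 5→6: 2·6^2 + 2·6 = 84; 84−1 = 83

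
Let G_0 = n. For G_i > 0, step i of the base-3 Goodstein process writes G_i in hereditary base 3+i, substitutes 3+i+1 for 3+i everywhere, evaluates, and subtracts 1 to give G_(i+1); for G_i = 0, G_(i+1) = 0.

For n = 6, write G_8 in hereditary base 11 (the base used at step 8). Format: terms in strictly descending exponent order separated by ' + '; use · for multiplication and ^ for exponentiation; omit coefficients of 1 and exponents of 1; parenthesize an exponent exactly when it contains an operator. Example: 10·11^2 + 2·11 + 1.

G_0 = 6. HB_3(6) = 2·3. Bump = 8. G_1 = 7.
G_1 = 7. HB_4(7) = 4 + 3. Bump = 8. G_2 = 7.
G_2 = 7. HB_5(7) = 5 + 2. Bump = 8. G_3 = 7.
G_3 = 7. HB_6(7) = 6 + 1. Bump = 8. G_4 = 7.
G_4 = 7. HB_7(7) = 7. Bump = 8. G_5 = 7.
G_5 = 7. HB_8(7) = 7. Bump = 7. G_6 = 6.
G_6 = 6. HB_9(6) = 6. Bump = 6. G_7 = 5.
G_7 = 5. HB_10(5) = 5. Bump = 5. G_8 = 4.
G_8 = 4. HB_11(4) = 4. Bump = 4. G_9 = 3.

4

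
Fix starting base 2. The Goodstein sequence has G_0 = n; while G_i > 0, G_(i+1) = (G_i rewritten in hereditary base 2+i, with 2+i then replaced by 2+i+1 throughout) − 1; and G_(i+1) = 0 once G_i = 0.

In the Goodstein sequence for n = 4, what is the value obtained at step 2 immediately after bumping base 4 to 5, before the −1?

[0] 4 ≡ 2^2 (base 2). Lift 3: 27. −1: 26.
[1] 26 ≡ 2·3^2 + 2·3 + 2 (base 3). Lift 4: 42. −1: 41.

61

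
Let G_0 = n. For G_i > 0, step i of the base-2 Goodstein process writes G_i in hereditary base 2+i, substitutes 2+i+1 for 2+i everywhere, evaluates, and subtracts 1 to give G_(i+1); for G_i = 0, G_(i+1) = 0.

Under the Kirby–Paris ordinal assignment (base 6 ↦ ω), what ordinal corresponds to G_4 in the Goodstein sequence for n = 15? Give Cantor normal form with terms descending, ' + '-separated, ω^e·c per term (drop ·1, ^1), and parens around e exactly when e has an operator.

G_0=15  [base 2] 2^(2 + 1) + 2^2 + 2 + 1  →[2↦3]→  3^(3 + 1) + 3^3 + 3 + 1 = 112  −1 ⇒ G_1=111
G_1=111  [base 3] 3^(3 + 1) + 3^3 + 3  →[3↦4]→  4^(4 + 1) + 4^4 + 4 = 1284  −1 ⇒ G_2=1283
G_2=1283  [base 4] 4^(4 + 1) + 4^4 + 3  →[4↦5]→  5^(5 + 1) + 5^5 + 3 = 18753  −1 ⇒ G_3=18752
G_3=18752  [base 5] 5^(5 + 1) + 5^5 + 2  →[5↦6]→  6^(6 + 1) + 6^6 + 2 = 326594  −1 ⇒ G_4=326593
G_4=326593  [base 6] 6^(6 + 1) + 6^6 + 1  →[6↦7]→  7^(7 + 1) + 7^7 + 1 = 6588345  −1 ⇒ G_5=6588344

ω^(ω + 1) + ω^ω + 1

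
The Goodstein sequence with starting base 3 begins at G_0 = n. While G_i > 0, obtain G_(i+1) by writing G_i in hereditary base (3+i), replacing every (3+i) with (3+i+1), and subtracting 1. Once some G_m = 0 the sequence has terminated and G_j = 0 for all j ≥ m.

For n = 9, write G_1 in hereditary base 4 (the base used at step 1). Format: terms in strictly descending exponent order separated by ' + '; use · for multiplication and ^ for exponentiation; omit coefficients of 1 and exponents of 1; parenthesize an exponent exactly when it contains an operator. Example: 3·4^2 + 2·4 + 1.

9 —HB3→ 3^2 —bump→ 4^2 = 16 —(−1)→ 15
15 —HB4→ 3·4 + 3 —bump→ 3·5 + 3 = 18 —(−1)→ 17

3·4 + 3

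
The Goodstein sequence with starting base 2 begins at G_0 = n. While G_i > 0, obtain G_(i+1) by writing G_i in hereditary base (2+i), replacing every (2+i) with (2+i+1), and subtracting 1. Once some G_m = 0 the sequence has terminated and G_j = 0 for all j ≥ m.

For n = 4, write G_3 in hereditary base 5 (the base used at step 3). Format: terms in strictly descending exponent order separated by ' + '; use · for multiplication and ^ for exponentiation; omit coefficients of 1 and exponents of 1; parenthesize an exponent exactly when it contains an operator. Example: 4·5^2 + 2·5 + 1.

2·5^2 + 2·5

G_0 = 4. HB_2(4) = 2^2. Bump = 27. G_1 = 26.
G_1 = 26. HB_3(26) = 2·3^2 + 2·3 + 2. Bump = 42. G_2 = 41.
G_2 = 41. HB_4(41) = 2·4^2 + 2·4 + 1. Bump = 61. G_3 = 60.
G_3 = 60. HB_5(60) = 2·5^2 + 2·5. Bump = 84. G_4 = 83.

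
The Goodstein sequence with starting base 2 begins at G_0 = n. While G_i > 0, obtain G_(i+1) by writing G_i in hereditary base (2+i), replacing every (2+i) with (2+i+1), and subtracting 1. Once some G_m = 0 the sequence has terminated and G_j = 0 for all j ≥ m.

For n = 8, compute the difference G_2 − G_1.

473

step 0: 8 = 2^(2 + 1); sub 3 for 2: 3^(3 + 1); = 81; G_1 = 81−1 = 80
step 1: 80 = 2·3^3 + 2·3^2 + 2·3 + 2; sub 4 for 3: 2·4^4 + 2·4^2 + 2·4 + 2; = 554; G_2 = 554−1 = 553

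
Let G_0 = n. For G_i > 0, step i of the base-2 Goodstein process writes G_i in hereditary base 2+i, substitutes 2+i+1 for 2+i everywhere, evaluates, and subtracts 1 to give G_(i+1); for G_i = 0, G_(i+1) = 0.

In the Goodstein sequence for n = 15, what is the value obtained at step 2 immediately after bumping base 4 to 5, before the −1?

G_0 = 15. HB_2(15) = 2^(2 + 1) + 2^2 + 2 + 1. Bump = 112. G_1 = 111.
G_1 = 111. HB_3(111) = 3^(3 + 1) + 3^3 + 3. Bump = 1284. G_2 = 1283.
G_2 = 1283. HB_4(1283) = 4^(4 + 1) + 4^4 + 3. Bump = 18753. G_3 = 18752.

18753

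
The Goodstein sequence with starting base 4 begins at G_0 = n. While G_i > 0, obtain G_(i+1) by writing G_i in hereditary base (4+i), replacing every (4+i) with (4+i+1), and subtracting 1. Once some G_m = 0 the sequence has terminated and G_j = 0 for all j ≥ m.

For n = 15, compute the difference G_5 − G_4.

1

G_0=15  [base 4] 3·4 + 3  →[4↦5]→  3·5 + 3 = 18  −1 ⇒ G_1=17
G_1=17  [base 5] 3·5 + 2  →[5↦6]→  3·6 + 2 = 20  −1 ⇒ G_2=19
G_2=19  [base 6] 3·6 + 1  →[6↦7]→  3·7 + 1 = 22  −1 ⇒ G_3=21
G_3=21  [base 7] 3·7  →[7↦8]→  3·8 = 24  −1 ⇒ G_4=23
G_4=23  [base 8] 2·8 + 7  →[8↦9]→  2·9 + 7 = 25  −1 ⇒ G_5=24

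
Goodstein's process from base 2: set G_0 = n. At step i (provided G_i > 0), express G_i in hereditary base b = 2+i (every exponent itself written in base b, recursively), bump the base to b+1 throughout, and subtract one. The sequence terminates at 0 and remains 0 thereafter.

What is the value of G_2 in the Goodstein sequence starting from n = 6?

257

G_0=6  [base 2] 2^2 + 2  →[2↦3]→  3^3 + 3 = 30  −1 ⇒ G_1=29
G_1=29  [base 3] 3^3 + 2  →[3↦4]→  4^4 + 2 = 258  −1 ⇒ G_2=257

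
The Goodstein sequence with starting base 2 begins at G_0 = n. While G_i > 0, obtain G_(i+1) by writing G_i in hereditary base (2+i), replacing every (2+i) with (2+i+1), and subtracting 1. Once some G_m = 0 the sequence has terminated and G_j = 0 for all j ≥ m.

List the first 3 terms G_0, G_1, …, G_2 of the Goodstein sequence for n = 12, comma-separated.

G_0=12  [base 2] 2^(2 + 1) + 2^2  →[2↦3]→  3^(3 + 1) + 3^3 = 108  −1 ⇒ G_1=107
G_1=107  [base 3] 3^(3 + 1) + 2·3^2 + 2·3 + 2  →[3↦4]→  4^(4 + 1) + 2·4^2 + 2·4 + 2 = 1066  −1 ⇒ G_2=1065

12, 107, 1065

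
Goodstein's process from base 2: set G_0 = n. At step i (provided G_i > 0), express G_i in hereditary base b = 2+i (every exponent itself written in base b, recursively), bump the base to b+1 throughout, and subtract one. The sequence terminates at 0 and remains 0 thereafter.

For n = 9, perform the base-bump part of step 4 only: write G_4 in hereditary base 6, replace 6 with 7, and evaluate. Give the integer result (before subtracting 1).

2471827

i=0: 9 = 2^(2 + 1) + 1 (b=2); 2→3: 3^(3 + 1) + 1 = 82; 82−1 = 81
i=1: 81 = 3^(3 + 1) (b=3); 3→4: 4^(4 + 1) = 1024; 1024−1 = 1023
i=2: 1023 = 3·4^4 + 3·4^3 + 3·4^2 + 3·4 + 3 (b=4); 4→5: 3·5^5 + 3·5^3 + 3·5^2 + 3·5 + 3 = 9843; 9843−1 = 9842
i=3: 9842 = 3·5^5 + 3·5^3 + 3·5^2 + 3·5 + 2 (b=5); 5→6: 3·6^6 + 3·6^3 + 3·6^2 + 3·6 + 2 = 140744; 140744−1 = 140743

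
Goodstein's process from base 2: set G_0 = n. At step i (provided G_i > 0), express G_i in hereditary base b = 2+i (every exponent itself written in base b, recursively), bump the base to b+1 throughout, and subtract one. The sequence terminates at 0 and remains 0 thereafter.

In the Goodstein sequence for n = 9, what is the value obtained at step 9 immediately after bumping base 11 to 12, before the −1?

26748301350412

G_0 = 9. HB_2(9) = 2^(2 + 1) + 1. Bump = 82. G_1 = 81.
G_1 = 81. HB_3(81) = 3^(3 + 1). Bump = 1024. G_2 = 1023.
G_2 = 1023. HB_4(1023) = 3·4^4 + 3·4^3 + 3·4^2 + 3·4 + 3. Bump = 9843. G_3 = 9842.
G_3 = 9842. HB_5(9842) = 3·5^5 + 3·5^3 + 3·5^2 + 3·5 + 2. Bump = 140744. G_4 = 140743.
G_4 = 140743. HB_6(140743) = 3·6^6 + 3·6^3 + 3·6^2 + 3·6 + 1. Bump = 2471827. G_5 = 2471826.
G_5 = 2471826. HB_7(2471826) = 3·7^7 + 3·7^3 + 3·7^2 + 3·7. Bump = 50333400. G_6 = 50333399.
G_6 = 50333399. HB_8(50333399) = 3·8^8 + 3·8^3 + 3·8^2 + 2·8 + 7. Bump = 1162263922. G_7 = 1162263921.
G_7 = 1162263921. HB_9(1162263921) = 3·9^9 + 3·9^3 + 3·9^2 + 2·9 + 6. Bump = 30000003326. G_8 = 30000003325.
G_8 = 30000003325. HB_10(30000003325) = 3·10^10 + 3·10^3 + 3·10^2 + 2·10 + 5. Bump = 855935016216. G_9 = 855935016215.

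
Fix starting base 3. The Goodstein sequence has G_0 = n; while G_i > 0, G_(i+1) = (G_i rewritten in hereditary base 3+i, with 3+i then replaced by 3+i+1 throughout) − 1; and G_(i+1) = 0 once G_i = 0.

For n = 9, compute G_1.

15

step 0: 9 = 3^2; sub 4 for 3: 4^2; = 16; G_1 = 16−1 = 15
step 1: 15 = 3·4 + 3; sub 5 for 4: 3·5 + 3; = 18; G_2 = 18−1 = 17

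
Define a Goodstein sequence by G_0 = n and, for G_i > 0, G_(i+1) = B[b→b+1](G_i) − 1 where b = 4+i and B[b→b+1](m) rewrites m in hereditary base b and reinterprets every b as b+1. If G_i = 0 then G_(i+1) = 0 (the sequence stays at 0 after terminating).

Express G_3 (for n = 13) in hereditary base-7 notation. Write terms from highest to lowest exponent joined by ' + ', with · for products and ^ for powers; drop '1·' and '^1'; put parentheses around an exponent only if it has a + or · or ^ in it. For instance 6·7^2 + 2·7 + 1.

base 4: 13 = 3·4 + 1; at 5: 3·5 + 1 = 16; next = 15
base 5: 15 = 3·5; at 6: 3·6 = 18; next = 17
base 6: 17 = 2·6 + 5; at 7: 2·7 + 5 = 19; next = 18
base 7: 18 = 2·7 + 4; at 8: 2·8 + 4 = 20; next = 19

2·7 + 4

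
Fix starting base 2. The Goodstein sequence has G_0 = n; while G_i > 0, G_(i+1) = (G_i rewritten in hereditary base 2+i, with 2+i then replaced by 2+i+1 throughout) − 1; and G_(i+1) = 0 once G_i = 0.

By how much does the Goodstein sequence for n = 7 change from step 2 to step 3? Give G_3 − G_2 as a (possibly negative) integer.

[0] 7 ≡ 2^2 + 2 + 1 (base 2). Lift 3: 31. −1: 30.
[1] 30 ≡ 3^3 + 3 (base 3). Lift 4: 260. −1: 259.
[2] 259 ≡ 4^4 + 3 (base 4). Lift 5: 3128. −1: 3127.

2868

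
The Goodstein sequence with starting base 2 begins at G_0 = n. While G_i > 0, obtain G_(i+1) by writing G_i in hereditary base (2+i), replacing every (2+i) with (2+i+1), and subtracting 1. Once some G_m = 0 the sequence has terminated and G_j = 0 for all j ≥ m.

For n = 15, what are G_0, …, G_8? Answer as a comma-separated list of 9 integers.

15 —HB2→ 2^(2 + 1) + 2^2 + 2 + 1 —bump→ 3^(3 + 1) + 3^3 + 3 + 1 = 112 —(−1)→ 111
111 —HB3→ 3^(3 + 1) + 3^3 + 3 —bump→ 4^(4 + 1) + 4^4 + 4 = 1284 —(−1)→ 1283
1283 —HB4→ 4^(4 + 1) + 4^4 + 3 —bump→ 5^(5 + 1) + 5^5 + 3 = 18753 —(−1)→ 18752
18752 —HB5→ 5^(5 + 1) + 5^5 + 2 —bump→ 6^(6 + 1) + 6^6 + 2 = 326594 —(−1)→ 326593
326593 —HB6→ 6^(6 + 1) + 6^6 + 1 —bump→ 7^(7 + 1) + 7^7 + 1 = 6588345 —(−1)→ 6588344
6588344 —HB7→ 7^(7 + 1) + 7^7 —bump→ 8^(8 + 1) + 8^8 = 150994944 —(−1)→ 150994943
150994943 —HB8→ 8^(8 + 1) + 7·8^7 + 7·8^6 + 7·8^5 + 7·8^4 + 7·8^3 + 7·8^2 + 7·8 + 7 —bump→ 9^(9 + 1) + 7·9^7 + 7·9^6 + 7·9^5 + 7·9^4 + 7·9^3 + 7·9^2 + 7·9 + 7 = 3524450281 —(−1)→ 3524450280
3524450280 —HB9→ 9^(9 + 1) + 7·9^7 + 7·9^6 + 7·9^5 + 7·9^4 + 7·9^3 + 7·9^2 + 7·9 + 6 —bump→ 10^(10 + 1) + 7·10^7 + 7·10^6 + 7·10^5 + 7·10^4 + 7·10^3 + 7·10^2 + 7·10 + 6 = 100077777776 —(−1)→ 100077777775

15, 111, 1283, 18752, 326593, 6588344, 150994943, 3524450280, 100077777775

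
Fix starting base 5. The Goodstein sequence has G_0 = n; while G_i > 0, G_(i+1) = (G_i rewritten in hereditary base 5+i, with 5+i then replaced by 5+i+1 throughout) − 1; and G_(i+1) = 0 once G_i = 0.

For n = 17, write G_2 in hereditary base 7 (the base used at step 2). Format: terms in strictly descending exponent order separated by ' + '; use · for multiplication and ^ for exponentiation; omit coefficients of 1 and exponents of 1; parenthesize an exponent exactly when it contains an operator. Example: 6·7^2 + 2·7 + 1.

3·7

[0] 17 ≡ 3·5 + 2 (base 5). Lift 6: 20. −1: 19.
[1] 19 ≡ 3·6 + 1 (base 6). Lift 7: 22. −1: 21.
[2] 21 ≡ 3·7 (base 7). Lift 8: 24. −1: 23.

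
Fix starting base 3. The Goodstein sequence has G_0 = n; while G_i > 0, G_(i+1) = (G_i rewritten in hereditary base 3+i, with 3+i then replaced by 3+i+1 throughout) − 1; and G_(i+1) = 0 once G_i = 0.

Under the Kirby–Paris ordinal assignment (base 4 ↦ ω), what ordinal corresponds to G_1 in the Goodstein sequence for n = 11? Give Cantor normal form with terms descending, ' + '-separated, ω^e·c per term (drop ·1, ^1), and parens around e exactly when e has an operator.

base 3: 11 = 3^2 + 2; at 4: 4^2 + 2 = 18; next = 17
base 4: 17 = 4^2 + 1; at 5: 5^2 + 1 = 26; next = 25

ω^2 + 1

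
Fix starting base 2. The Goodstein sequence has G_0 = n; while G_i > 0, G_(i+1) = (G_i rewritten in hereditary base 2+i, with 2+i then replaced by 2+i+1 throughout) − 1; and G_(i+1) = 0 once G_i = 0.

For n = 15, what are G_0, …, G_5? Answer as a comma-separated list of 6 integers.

base 2: 15 = 2^(2 + 1) + 2^2 + 2 + 1; at 3: 3^(3 + 1) + 3^3 + 3 + 1 = 112; next = 111
base 3: 111 = 3^(3 + 1) + 3^3 + 3; at 4: 4^(4 + 1) + 4^4 + 4 = 1284; next = 1283
base 4: 1283 = 4^(4 + 1) + 4^4 + 3; at 5: 5^(5 + 1) + 5^5 + 3 = 18753; next = 18752
base 5: 18752 = 5^(5 + 1) + 5^5 + 2; at 6: 6^(6 + 1) + 6^6 + 2 = 326594; next = 326593
base 6: 326593 = 6^(6 + 1) + 6^6 + 1; at 7: 7^(7 + 1) + 7^7 + 1 = 6588345; next = 6588344

15, 111, 1283, 18752, 326593, 6588344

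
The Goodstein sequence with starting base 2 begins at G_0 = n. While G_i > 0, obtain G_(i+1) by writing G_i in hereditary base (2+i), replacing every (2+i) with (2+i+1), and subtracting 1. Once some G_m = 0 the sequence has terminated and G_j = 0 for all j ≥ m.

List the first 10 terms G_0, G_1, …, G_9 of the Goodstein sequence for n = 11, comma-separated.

(0) 11|_2 = 2^(2 + 1) + 2 + 1 ↦ 3^(3 + 1) + 3 + 1|_3 = 85 ⇒ 84
(1) 84|_3 = 3^(3 + 1) + 3 ↦ 4^(4 + 1) + 4|_4 = 1028 ⇒ 1027
(2) 1027|_4 = 4^(4 + 1) + 3 ↦ 5^(5 + 1) + 3|_5 = 15628 ⇒ 15627
(3) 15627|_5 = 5^(5 + 1) + 2 ↦ 6^(6 + 1) + 2|_6 = 279938 ⇒ 279937
(4) 279937|_6 = 6^(6 + 1) + 1 ↦ 7^(7 + 1) + 1|_7 = 5764802 ⇒ 5764801
(5) 5764801|_7 = 7^(7 + 1) ↦ 8^(8 + 1)|_8 = 134217728 ⇒ 134217727
(6) 134217727|_8 = 7·8^8 + 7·8^7 + 7·8^6 + 7·8^5 + 7·8^4 + 7·8^3 + 7·8^2 + 7·8 + 7 ↦ 7·9^9 + 7·9^7 + 7·9^6 + 7·9^5 + 7·9^4 + 7·9^3 + 7·9^2 + 7·9 + 7|_9 = 2749609303 ⇒ 2749609302
(7) 2749609302|_9 = 7·9^9 + 7·9^7 + 7·9^6 + 7·9^5 + 7·9^4 + 7·9^3 + 7·9^2 + 7·9 + 6 ↦ 7·10^10 + 7·10^7 + 7·10^6 + 7·10^5 + 7·10^4 + 7·10^3 + 7·10^2 + 7·10 + 6|_10 = 70077777776 ⇒ 70077777775
(8) 70077777775|_10 = 7·10^10 + 7·10^7 + 7·10^6 + 7·10^5 + 7·10^4 + 7·10^3 + 7·10^2 + 7·10 + 5 ↦ 7·11^11 + 7·11^7 + 7·11^6 + 7·11^5 + 7·11^4 + 7·11^3 + 7·11^2 + 7·11 + 5|_11 = 1997331745491 ⇒ 1997331745490

11, 84, 1027, 15627, 279937, 5764801, 134217727, 2749609302, 70077777775, 1997331745490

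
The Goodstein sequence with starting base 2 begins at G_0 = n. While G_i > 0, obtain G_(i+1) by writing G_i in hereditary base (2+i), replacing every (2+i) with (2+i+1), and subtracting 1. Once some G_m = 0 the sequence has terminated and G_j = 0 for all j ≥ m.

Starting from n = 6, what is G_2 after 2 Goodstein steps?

257

(0) 6|_2 = 2^2 + 2 ↦ 3^3 + 3|_3 = 30 ⇒ 29
(1) 29|_3 = 3^3 + 2 ↦ 4^4 + 2|_4 = 258 ⇒ 257
(2) 257|_4 = 4^4 + 1 ↦ 5^5 + 1|_5 = 3126 ⇒ 3125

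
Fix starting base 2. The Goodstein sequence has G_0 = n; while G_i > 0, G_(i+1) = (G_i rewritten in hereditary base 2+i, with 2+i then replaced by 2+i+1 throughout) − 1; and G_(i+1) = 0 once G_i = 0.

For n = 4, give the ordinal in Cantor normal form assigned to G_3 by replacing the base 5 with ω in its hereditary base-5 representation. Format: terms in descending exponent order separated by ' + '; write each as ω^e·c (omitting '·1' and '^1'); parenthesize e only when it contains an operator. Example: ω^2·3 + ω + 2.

G_0=4  [base 2] 2^2  →[2↦3]→  3^3 = 27  −1 ⇒ G_1=26
G_1=26  [base 3] 2·3^2 + 2·3 + 2  →[3↦4]→  2·4^2 + 2·4 + 2 = 42  −1 ⇒ G_2=41
G_2=41  [base 4] 2·4^2 + 2·4 + 1  →[4↦5]→  2·5^2 + 2·5 + 1 = 61  −1 ⇒ G_3=60
G_3=60  [base 5] 2·5^2 + 2·5  →[5↦6]→  2·6^2 + 2·6 = 84  −1 ⇒ G_4=83

ω^2·2 + ω·2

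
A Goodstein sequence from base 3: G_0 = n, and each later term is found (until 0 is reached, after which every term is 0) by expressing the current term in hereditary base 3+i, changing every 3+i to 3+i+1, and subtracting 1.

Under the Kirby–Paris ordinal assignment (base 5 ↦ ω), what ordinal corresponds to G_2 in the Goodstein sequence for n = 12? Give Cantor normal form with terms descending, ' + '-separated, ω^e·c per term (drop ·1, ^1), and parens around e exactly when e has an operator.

G_0=12  [base 3] 3^2 + 3  →[3↦4]→  4^2 + 4 = 20  −1 ⇒ G_1=19
G_1=19  [base 4] 4^2 + 3  →[4↦5]→  5^2 + 3 = 28  −1 ⇒ G_2=27
G_2=27  [base 5] 5^2 + 2  →[5↦6]→  6^2 + 2 = 38  −1 ⇒ G_3=37

ω^2 + 2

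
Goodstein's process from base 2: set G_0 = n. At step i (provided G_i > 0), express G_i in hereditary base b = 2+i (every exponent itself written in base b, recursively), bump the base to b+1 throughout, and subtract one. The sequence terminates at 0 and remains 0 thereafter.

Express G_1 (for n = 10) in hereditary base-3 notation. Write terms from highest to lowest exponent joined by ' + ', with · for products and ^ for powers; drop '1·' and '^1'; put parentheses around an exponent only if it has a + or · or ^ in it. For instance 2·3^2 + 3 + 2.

[0] 10 ≡ 2^(2 + 1) + 2 (base 2). Lift 3: 84. −1: 83.
[1] 83 ≡ 3^(3 + 1) + 2 (base 3). Lift 4: 1026. −1: 1025.

3^(3 + 1) + 2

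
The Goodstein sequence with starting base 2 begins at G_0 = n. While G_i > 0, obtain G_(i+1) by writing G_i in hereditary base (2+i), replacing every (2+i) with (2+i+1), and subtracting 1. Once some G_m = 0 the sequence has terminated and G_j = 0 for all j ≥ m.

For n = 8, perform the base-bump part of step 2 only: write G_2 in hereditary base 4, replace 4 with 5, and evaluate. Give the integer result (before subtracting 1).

6311

G_0=8  [base 2] 2^(2 + 1)  →[2↦3]→  3^(3 + 1) = 81  −1 ⇒ G_1=80
G_1=80  [base 3] 2·3^3 + 2·3^2 + 2·3 + 2  →[3↦4]→  2·4^4 + 2·4^2 + 2·4 + 2 = 554  −1 ⇒ G_2=553
G_2=553  [base 4] 2·4^4 + 2·4^2 + 2·4 + 1  →[4↦5]→  2·5^5 + 2·5^2 + 2·5 + 1 = 6311  −1 ⇒ G_3=6310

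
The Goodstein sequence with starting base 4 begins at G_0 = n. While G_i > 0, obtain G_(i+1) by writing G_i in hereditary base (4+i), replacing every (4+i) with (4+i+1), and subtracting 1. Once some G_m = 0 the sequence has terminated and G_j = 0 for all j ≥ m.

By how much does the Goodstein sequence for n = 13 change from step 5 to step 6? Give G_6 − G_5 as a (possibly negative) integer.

1

i=0: 13 = 3·4 + 1 (b=4); 4→5: 3·5 + 1 = 16; 16−1 = 15
i=1: 15 = 3·5 (b=5); 5→6: 3·6 = 18; 18−1 = 17
i=2: 17 = 2·6 + 5 (b=6); 6→7: 2·7 + 5 = 19; 19−1 = 18
i=3: 18 = 2·7 + 4 (b=7); 7→8: 2·8 + 4 = 20; 20−1 = 19
i=4: 19 = 2·8 + 3 (b=8); 8→9: 2·9 + 3 = 21; 21−1 = 20
i=5: 20 = 2·9 + 2 (b=9); 9→10: 2·10 + 2 = 22; 22−1 = 21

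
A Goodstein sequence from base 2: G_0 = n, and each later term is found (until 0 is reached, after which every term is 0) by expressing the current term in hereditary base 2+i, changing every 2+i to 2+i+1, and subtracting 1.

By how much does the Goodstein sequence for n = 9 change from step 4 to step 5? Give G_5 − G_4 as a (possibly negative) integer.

2331083

G_0 = 9. HB_2(9) = 2^(2 + 1) + 1. Bump = 82. G_1 = 81.
G_1 = 81. HB_3(81) = 3^(3 + 1). Bump = 1024. G_2 = 1023.
G_2 = 1023. HB_4(1023) = 3·4^4 + 3·4^3 + 3·4^2 + 3·4 + 3. Bump = 9843. G_3 = 9842.
G_3 = 9842. HB_5(9842) = 3·5^5 + 3·5^3 + 3·5^2 + 3·5 + 2. Bump = 140744. G_4 = 140743.
G_4 = 140743. HB_6(140743) = 3·6^6 + 3·6^3 + 3·6^2 + 3·6 + 1. Bump = 2471827. G_5 = 2471826.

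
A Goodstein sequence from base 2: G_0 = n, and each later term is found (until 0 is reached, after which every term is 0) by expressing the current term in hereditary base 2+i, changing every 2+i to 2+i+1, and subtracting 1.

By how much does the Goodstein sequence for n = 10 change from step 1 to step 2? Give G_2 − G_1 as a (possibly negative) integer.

G_0=10  [base 2] 2^(2 + 1) + 2  →[2↦3]→  3^(3 + 1) + 3 = 84  −1 ⇒ G_1=83
G_1=83  [base 3] 3^(3 + 1) + 2  →[3↦4]→  4^(4 + 1) + 2 = 1026  −1 ⇒ G_2=1025

942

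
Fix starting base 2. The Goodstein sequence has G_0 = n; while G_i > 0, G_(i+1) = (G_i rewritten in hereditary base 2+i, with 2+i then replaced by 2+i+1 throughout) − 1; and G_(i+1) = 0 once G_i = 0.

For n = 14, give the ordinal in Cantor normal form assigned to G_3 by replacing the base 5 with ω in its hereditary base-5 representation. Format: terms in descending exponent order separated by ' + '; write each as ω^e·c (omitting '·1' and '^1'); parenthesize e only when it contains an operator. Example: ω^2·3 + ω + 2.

ω^(ω + 1) + ω^ω

base 2: 14 = 2^(2 + 1) + 2^2 + 2; at 3: 3^(3 + 1) + 3^3 + 3 = 111; next = 110
base 3: 110 = 3^(3 + 1) + 3^3 + 2; at 4: 4^(4 + 1) + 4^4 + 2 = 1282; next = 1281
base 4: 1281 = 4^(4 + 1) + 4^4 + 1; at 5: 5^(5 + 1) + 5^5 + 1 = 18751; next = 18750
base 5: 18750 = 5^(5 + 1) + 5^5; at 6: 6^(6 + 1) + 6^6 = 326592; next = 326591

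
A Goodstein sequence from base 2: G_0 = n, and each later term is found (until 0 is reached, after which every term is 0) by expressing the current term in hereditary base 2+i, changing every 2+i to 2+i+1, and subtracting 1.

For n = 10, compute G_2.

10 —HB2→ 2^(2 + 1) + 2 —bump→ 3^(3 + 1) + 3 = 84 —(−1)→ 83
83 —HB3→ 3^(3 + 1) + 2 —bump→ 4^(4 + 1) + 2 = 1026 —(−1)→ 1025
1025 —HB4→ 4^(4 + 1) + 1 —bump→ 5^(5 + 1) + 1 = 15626 —(−1)→ 15625

1025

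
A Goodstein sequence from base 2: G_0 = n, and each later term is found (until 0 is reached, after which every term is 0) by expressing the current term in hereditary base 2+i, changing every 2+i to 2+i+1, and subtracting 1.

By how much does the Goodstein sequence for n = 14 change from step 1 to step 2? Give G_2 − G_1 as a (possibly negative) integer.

1171

base 2: 14 = 2^(2 + 1) + 2^2 + 2; at 3: 3^(3 + 1) + 3^3 + 3 = 111; next = 110
base 3: 110 = 3^(3 + 1) + 3^3 + 2; at 4: 4^(4 + 1) + 4^4 + 2 = 1282; next = 1281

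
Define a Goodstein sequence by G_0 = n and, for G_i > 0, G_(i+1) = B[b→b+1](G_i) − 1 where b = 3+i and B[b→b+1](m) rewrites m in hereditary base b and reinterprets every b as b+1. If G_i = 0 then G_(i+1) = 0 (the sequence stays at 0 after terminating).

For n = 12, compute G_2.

27

(0) 12|_3 = 3^2 + 3 ↦ 4^2 + 4|_4 = 20 ⇒ 19
(1) 19|_4 = 4^2 + 3 ↦ 5^2 + 3|_5 = 28 ⇒ 27
(2) 27|_5 = 5^2 + 2 ↦ 6^2 + 2|_6 = 38 ⇒ 37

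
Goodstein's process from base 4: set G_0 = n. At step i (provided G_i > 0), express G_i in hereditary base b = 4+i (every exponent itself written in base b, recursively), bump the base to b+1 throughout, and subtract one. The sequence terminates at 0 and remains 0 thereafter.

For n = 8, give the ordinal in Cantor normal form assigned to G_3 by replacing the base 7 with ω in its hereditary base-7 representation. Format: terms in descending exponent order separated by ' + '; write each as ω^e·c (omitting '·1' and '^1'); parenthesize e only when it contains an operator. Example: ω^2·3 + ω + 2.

i=0: 8 = 2·4 (b=4); 4→5: 2·5 = 10; 10−1 = 9
i=1: 9 = 5 + 4 (b=5); 5→6: 6 + 4 = 10; 10−1 = 9
i=2: 9 = 6 + 3 (b=6); 6→7: 7 + 3 = 10; 10−1 = 9

ω + 2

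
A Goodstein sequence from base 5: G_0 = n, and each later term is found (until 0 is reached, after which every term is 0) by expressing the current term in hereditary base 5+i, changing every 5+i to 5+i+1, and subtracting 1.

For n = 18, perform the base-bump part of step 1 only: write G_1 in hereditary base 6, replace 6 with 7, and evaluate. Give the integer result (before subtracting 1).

18 —HB5→ 3·5 + 3 —bump→ 3·6 + 3 = 21 —(−1)→ 20
20 —HB6→ 3·6 + 2 —bump→ 3·7 + 2 = 23 —(−1)→ 22

23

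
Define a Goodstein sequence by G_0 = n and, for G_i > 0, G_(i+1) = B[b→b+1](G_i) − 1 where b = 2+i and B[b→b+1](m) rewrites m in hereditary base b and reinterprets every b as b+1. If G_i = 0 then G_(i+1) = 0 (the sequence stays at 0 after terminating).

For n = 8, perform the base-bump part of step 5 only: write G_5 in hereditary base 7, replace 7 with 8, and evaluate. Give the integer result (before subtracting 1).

33554572

[0] 8 ≡ 2^(2 + 1) (base 2). Lift 3: 81. −1: 80.
[1] 80 ≡ 2·3^3 + 2·3^2 + 2·3 + 2 (base 3). Lift 4: 554. −1: 553.
[2] 553 ≡ 2·4^4 + 2·4^2 + 2·4 + 1 (base 4). Lift 5: 6311. −1: 6310.
[3] 6310 ≡ 2·5^5 + 2·5^2 + 2·5 (base 5). Lift 6: 93396. −1: 93395.
[4] 93395 ≡ 2·6^6 + 2·6^2 + 6 + 5 (base 6). Lift 7: 1647196. −1: 1647195.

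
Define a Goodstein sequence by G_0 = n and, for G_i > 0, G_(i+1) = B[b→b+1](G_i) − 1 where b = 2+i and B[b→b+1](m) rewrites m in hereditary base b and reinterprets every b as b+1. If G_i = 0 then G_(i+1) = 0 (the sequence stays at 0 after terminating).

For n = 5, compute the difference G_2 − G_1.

base 2: 5 = 2^2 + 1; at 3: 3^3 + 1 = 28; next = 27
base 3: 27 = 3^3; at 4: 4^4 = 256; next = 255

228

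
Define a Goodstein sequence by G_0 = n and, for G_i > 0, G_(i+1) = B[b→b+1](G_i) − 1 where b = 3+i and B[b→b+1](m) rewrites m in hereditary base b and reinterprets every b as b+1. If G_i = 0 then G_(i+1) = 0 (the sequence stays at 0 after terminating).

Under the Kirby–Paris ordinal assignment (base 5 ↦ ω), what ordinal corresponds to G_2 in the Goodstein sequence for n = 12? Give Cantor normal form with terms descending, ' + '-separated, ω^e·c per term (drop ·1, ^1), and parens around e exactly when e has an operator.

ω^2 + 2

[0] 12 ≡ 3^2 + 3 (base 3). Lift 4: 20. −1: 19.
[1] 19 ≡ 4^2 + 3 (base 4). Lift 5: 28. −1: 27.
[2] 27 ≡ 5^2 + 2 (base 5). Lift 6: 38. −1: 37.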